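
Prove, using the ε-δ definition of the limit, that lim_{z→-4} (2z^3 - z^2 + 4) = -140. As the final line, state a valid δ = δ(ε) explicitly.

Let ε > 0. We want δ > 0 such that 0 < |z + 4| < δ implies |(2z^3 - z^2 + 4) + 140| < ε.
(2z^3 - z^2 + 4) + 140 = 2z^3 - z^2 + 144 = (z + 4)(2z^2 - 9z + 36).
So |(2z^3 - z^2 + 4) + 140| = |z + 4|·|2z^2 - 9z + 36|.
Assume first that |z + 4| < 2, so |z| < 6. Then |2z^2 - 9z + 36| ≤ 2·6^2 + 9·6 + 36 = 162.
Hence |(2z^3 - z^2 + 4) + 140| ≤ 162|z + 4| < ε provided |z + 4| < ε/162.
Choosing δ = min(2, ε/162) ensures both conditions, hence |(2z^3 - z^2 + 4) + 140| < ε.

δ = min(2, ε/162)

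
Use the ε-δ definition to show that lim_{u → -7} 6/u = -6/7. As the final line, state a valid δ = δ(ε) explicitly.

δ = min(7/2, (49/12)ε)

Let ε > 0. We seek δ > 0 such that 0 < |u + 7| < δ implies |6/u + 6/7| < ε.
|6/u + 6/7| = 6·|-7 − u|/(7·|u|) = 6|u + 7|/(7|u|).
Require δ ≤ 7/2 so that |u| > 7 − 7/2 = 7/2, hence 7|u| > 49/2.
Then |6/u + 6/7| < 6|u + 7|/(49/2), which is < ε when |u + 7| < (49/12)ε.
Take δ = min(7/2, (49/12)ε). Then 0 < |u + 7| < δ gives both |u + 7| < 7/2 and |u + 7| < (49/12)ε, so |6/u + 6/7| < ε.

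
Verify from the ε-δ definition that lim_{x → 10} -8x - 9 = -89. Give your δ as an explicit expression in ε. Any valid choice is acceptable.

Let ε > 0. We need δ > 0 so that 0 < |x − 10| < δ implies |(-8x - 9) + 89| < ε.
|(-8x - 9) + 89| = |-8x + 80| = 8|x − 10|.
Thus it suffices that |x − 10| < ε/8.
Choosing δ = ε/8 gives |(-8x - 9) + 89| = 8|x − 10| < ε whenever |x − 10| < δ.

δ = ε/8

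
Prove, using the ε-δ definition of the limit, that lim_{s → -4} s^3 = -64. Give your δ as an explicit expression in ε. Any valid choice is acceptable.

δ = min(2, ε/76)

Let ε > 0 be given. We seek δ > 0 with 0 < |s + 4| < δ ⇒ |s^3 + 64| < ε.
Factor: s^3 + 64 = (s + 4)(s^2 - 4s + 16), so |s^3 + 64| = |s + 4|·|s^2 - 4s + 16|.
Restrict δ ≤ 2. Then |s + 4| < 2 gives |s| < 6, so by the triangle inequality |s^2 - 4s + 16| ≤ 6^2 + 4·6 + 16 = 76.
Hence |s^3 + 64| ≤ 76|s + 4|, which is < ε once |s + 4| < ε/76.
Take δ = min(2, ε/76). If 0 < |s + 4| < δ then both bounds hold and |s^3 + 64| ≤ 76|s + 4| < 76·(ε/76) = ε.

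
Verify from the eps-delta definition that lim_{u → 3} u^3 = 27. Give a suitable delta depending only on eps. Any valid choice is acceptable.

delta = min(1, eps/37)

Let eps > 0 be given. We seek delta > 0 with 0 < |u − 3| < delta ⇒ |u^3 − 27| < eps.
Factor: u^3 − 27 = (u − 3)(u^2 + 3u + 9), so |u^3 − 27| = |u − 3|·|u^2 + 3u + 9|.
Restrict delta ≤ 1. Then |u − 3| < 1 gives |u| < 4, so by the triangle inequality |u^2 + 3u + 9| ≤ 4^2 + 3·4 + 9 = 37.
Hence |u^3 − 27| ≤ 37|u − 3|, which is < eps once |u − 3| < eps/37.
Take delta = min(1, eps/37). If 0 < |u − 3| < delta then both bounds hold and |u^3 − 27| ≤ 37|u − 3| < 37·(eps/37) = eps.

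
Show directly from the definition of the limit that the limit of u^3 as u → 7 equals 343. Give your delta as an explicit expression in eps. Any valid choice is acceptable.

Let eps > 0. We seek delta > 0 with 0 < |u − 7| < delta ⇒ |u^3 − 343| < eps.
Factor: u^3 − 343 = (u − 7)(u^2 + 7u + 49), so |u^3 − 343| = |u − 7|·|u^2 + 7u + 49|.
Restrict delta ≤ 1. Then |u − 7| < 1 gives |u| < 8, so by the triangle inequality |u^2 + 7u + 49| ≤ 8^2 + 7·8 + 49 = 169.
Hence |u^3 − 343| ≤ 169|u − 7|, which is < eps once |u − 7| < eps/169.
Take delta = min(1, eps/169). If 0 < |u − 7| < delta then both bounds hold and |u^3 − 343| ≤ 169|u − 7| < 169·(eps/169) = eps.

delta = min(1, eps/169)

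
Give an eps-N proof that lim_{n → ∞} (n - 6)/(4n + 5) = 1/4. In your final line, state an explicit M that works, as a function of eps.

M = (29/16)/eps

Let eps > 0 be given. For n ≥ 1, |(n - 6)/(4n + 5) − (1/4)| = |-29|/(4(4n + 5)) = 29/(4(4n + 5)).
Since 4n + 5 ≥ 4n for n ≥ 1, this is ≤ 29/(4·4n) = (29/16)/n.
So |(n - 6)/(4n + 5) − (1/4)| < eps whenever n > (29/16)/eps.
Take M = (29/16)/eps. If n > M then |(n - 6)/(4n + 5) − (1/4)| ≤ (29/16)/n < eps.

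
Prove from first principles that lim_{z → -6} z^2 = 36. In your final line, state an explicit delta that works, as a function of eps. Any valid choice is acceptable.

delta = min(1, eps/13)

Let eps > 0 be given. We seek delta > 0 with 0 < |z + 6| < delta ⇒ |z^2 − 36| < eps.
Factor: z^2 − 36 = (z + 6)(z - 6), so |z^2 − 36| = |z + 6|·|z - 6|.
Restrict delta ≤ 1. Then |z + 6| < 1 gives |z| < 7, so by the triangle inequality |z - 6| ≤ 7 + 6 = 13.
Hence |z^2 − 36| ≤ 13|z + 6|, which is < eps once |z + 6| < eps/13.
Take delta = min(1, eps/13). If 0 < |z + 6| < delta then both bounds hold and |z^2 − 36| ≤ 13|z + 6| < 13·(eps/13) = eps.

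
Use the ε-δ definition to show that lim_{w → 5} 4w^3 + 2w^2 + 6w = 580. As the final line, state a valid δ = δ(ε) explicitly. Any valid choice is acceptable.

Let ε > 0. We want δ > 0 such that 0 < |w − 5| < δ implies |(4w^3 + 2w^2 + 6w) − 580| < ε.
(4w^3 + 2w^2 + 6w) − 580 = 4w^3 + 2w^2 + 6w - 580 = (w − 5)(4w^2 + 22w + 116).
So |(4w^3 + 2w^2 + 6w) − 580| = |w − 5|·|4w^2 + 22w + 116|.
Require δ ≤ 1. Then |w − 5| < 1 gives |w| < 6, and by the triangle inequality |4w^2 + 22w + 116| ≤ 4·6^2 + 22·6 + 116 = 392.
Hence |(4w^3 + 2w^2 + 6w) − 580| ≤ 392|w − 5| < ε provided |w − 5| < ε/392.
Take δ = min(1, ε/392). Then 0 < |w − 5| < δ gives both |w − 5| < 1 and |w − 5| < ε/392, so |(4w^3 + 2w^2 + 6w) − 580| < ε.

δ = min(1, ε/392)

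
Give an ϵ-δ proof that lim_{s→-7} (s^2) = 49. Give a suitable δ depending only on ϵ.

Let ϵ > 0. We seek δ > 0 with 0 < |s + 7| < δ ⇒ |s^2 − 49| < ϵ.
Factor: s^2 − 49 = (s + 7)(s - 7), so |s^2 − 49| = |s + 7|·|s - 7|.
Impose δ ≤ 2 so that |s| < 9; then |s - 7| ≤ 16.
Hence |s^2 − 49| ≤ 16|s + 7|, which is < ϵ once |s + 7| < ϵ/16.
Take δ = min(2, ϵ/16). If 0 < |s + 7| < δ then both bounds hold and |s^2 − 49| ≤ 16|s + 7| < 16·(ϵ/16) = ϵ.

δ = min(2, ϵ/16)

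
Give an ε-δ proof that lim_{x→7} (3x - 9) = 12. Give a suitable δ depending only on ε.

δ = ε/3

Fix ε > 0. We need δ > 0 so that 0 < |x − 7| < δ implies |(3x - 9) − 12| < ε.
|(3x - 9) − 12| = |3x - 21| = 3|x − 7|.
Thus it suffices that |x − 7| < ε/3.
Take δ = ε/3. If 0 < |x − 7| < δ then |(3x - 9) − 12| = 3|x − 7| < 3·(ε/3) = ε.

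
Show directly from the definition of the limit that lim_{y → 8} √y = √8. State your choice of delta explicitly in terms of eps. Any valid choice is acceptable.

Suppose eps > 0. We want delta > 0 such that 0 < |y − 8| < delta implies |√y − √8| < eps.
Rationalise: √y − √8 = (y − 8)/(√y + √8), so |√y − √8| = |y − 8|/(√y + √8).
Restrict delta ≤ 8 so that |y − 8| < 8 forces y > 0, and then √y + √8 > √8.
Hence |√y − √8| < |y − 8|/√8, which is < eps once |y − 8| < √8·eps.
Take delta = min(8, √8·eps). If 0 < |y − 8| < delta then y > 0 and |√y − √8| < |y − 8|/√8 < eps.

delta = min(8, √8·eps)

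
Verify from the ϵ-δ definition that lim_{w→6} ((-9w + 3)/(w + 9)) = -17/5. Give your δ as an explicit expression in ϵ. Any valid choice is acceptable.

δ = min(15/2, (75/56)ϵ)

Suppose ϵ > 0. We want δ > 0 with 0 < |w − 6| < δ ⇒ |(-9w + 3)/(w + 9) + 17/5| < ϵ.
Combining over a common denominator, (-9w + 3)/(w + 9) + 17/5 = [(-9w + 3)·15 − (-51)·(w + 9)] / [15·(w + 9)] = -84(w − 6) / (15(w + 9)).
So |(-9w + 3)/(w + 9) + 17/5| = 84|w − 6| / (15·|w + 9|).
Require δ ≤ 15/2, so |w + 9| ≥ |15| − |w − 6| > 15 − 15/2 = 15/2.
Hence |(-9w + 3)/(w + 9) + 17/5| < 84|w − 6|/(15·(15/2)) = (56/75)|w − 6|, which is < ϵ once |w − 6| < (75/56)ϵ.
Take δ = min(15/2, (75/56)ϵ). Then 0 < |w − 6| < δ forces both bounds, so |(-9w + 3)/(w + 9) + 17/5| < ϵ.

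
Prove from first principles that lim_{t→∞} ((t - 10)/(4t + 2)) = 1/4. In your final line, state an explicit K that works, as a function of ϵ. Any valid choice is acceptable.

K = (21/8)/ϵ

Fix ϵ > 0. We seek K > 0 such that t > K implies |(t - 10)/(4t + 2) − (1/4)| < ϵ.
(t - 10)/(4t + 2) − (1/4) = (4(t - 10) − (4t + 2)) / (4(4t + 2)) = -42/(4(4t + 2)).
For t > 0 we have 4t + 2 > 4t, so |(t - 10)/(4t + 2) − (1/4)| = 42/(4(4t + 2)) < 42/(4·4t) = (21/8)/t.
Thus |(t - 10)/(4t + 2) − (1/4)| < ϵ whenever t > (21/8)/ϵ.
Take K = (21/8)/ϵ. If t > K then |(t - 10)/(4t + 2) − (1/4)| < (21/8)/t < ϵ.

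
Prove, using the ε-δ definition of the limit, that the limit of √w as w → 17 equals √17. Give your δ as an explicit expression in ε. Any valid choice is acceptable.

δ = min(17, √17·ε)

Suppose ε > 0. We want δ > 0 such that 0 < |w − 17| < δ implies |√w − √17| < ε.
Multiplying by the conjugate, |√w − √17| = |w − 17|/(√w + √17).
Restrict δ ≤ 17 so that |w − 17| < 17 forces w > 0, and then √w + √17 > √17.
Hence |√w − √17| < |w − 17|/√17, which is < ε once |w − 17| < √17·ε.
Take δ = min(17, √17·ε). If 0 < |w − 17| < δ then w > 0 and |√w − √17| < |w − 17|/√17 < ε.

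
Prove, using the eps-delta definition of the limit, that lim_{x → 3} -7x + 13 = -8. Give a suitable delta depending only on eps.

Suppose eps > 0. We need delta > 0 so that 0 < |x − 3| < delta implies |(-7x + 13) + 8| < eps.
|(-7x + 13) + 8| = |-7x + 21| = 7|x − 3|.
So 7|x − 3| < eps exactly when |x − 3| < eps/7.
Choosing delta = eps/7 gives |(-7x + 13) + 8| = 7|x − 3| < eps whenever |x − 3| < delta.

delta = eps/7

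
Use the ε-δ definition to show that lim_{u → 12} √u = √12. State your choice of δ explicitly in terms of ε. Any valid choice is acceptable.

Suppose ε > 0. We want δ > 0 such that 0 < |u − 12| < δ implies |√u − √12| < ε.
Multiplying by the conjugate, |√u − √12| = |u − 12|/(√u + √12).
Restrict δ ≤ 12 so that |u − 12| < 12 forces u > 0, and then √u + √12 > √12.
Hence |√u − √12| < |u − 12|/√12, which is < ε once |u − 12| < √12·ε.
Take δ = min(12, √12·ε). If 0 < |u − 12| < δ then u > 0 and |√u − √12| < |u − 12|/√12 < ε.

δ = min(12, √12·ε)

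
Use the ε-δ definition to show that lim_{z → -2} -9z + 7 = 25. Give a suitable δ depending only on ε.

Fix ε > 0. We need δ > 0 so that 0 < |z + 2| < δ implies |(-9z + 7) − 25| < ε.
Since (-9z + 7) − 25 = -9(z + 2), we have |(-9z + 7) − 25| = 9|z + 2|.
Thus it suffices that |z + 2| < ε/9.
Take δ = ε/9. If 0 < |z + 2| < δ then |(-9z + 7) − 25| = 9|z + 2| < 9·(ε/9) = ε.

δ = ε/9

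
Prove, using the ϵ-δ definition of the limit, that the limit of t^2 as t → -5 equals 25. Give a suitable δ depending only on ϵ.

Fix ϵ > 0. We seek δ > 0 with 0 < |t + 5| < δ ⇒ |t^2 − 25| < ϵ.
Factor: t^2 − 25 = (t + 5)(t - 5), so |t^2 − 25| = |t + 5|·|t - 5|.
Restrict δ ≤ 1. Then |t + 5| < 1 gives |t| < 6, so by the triangle inequality |t - 5| ≤ 6 + 5 = 11.
Hence |t^2 − 25| ≤ 11|t + 5|, which is < ϵ once |t + 5| < ϵ/11.
Take δ = min(1, ϵ/11). If 0 < |t + 5| < δ then both bounds hold and |t^2 − 25| ≤ 11|t + 5| < 11·(ϵ/11) = ϵ.

δ = min(1, ϵ/11)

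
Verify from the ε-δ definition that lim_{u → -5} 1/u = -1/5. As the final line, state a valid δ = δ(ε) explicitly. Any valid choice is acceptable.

δ = min(5/2, (25/2)ε)

Let ε > 0. We seek δ > 0 such that 0 < |u + 5| < δ implies |1/u + 1/5| < ε.
|1/u + 1/5| = |-5 − u|/(5·|u|) = |u + 5|/(5|u|).
Require δ ≤ 5/2 so that |u| > 5 − 5/2 = 5/2, hence 5|u| > 25/2.
Then |1/u + 1/5| < |u + 5|/(25/2), which is < ε when |u + 5| < (25/2)ε.
Take δ = min(5/2, (25/2)ε). Then 0 < |u + 5| < δ gives both |u + 5| < 5/2 and |u + 5| < (25/2)ε, so |1/u + 1/5| < ε.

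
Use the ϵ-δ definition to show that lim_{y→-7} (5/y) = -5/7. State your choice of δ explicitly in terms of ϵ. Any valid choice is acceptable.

δ = min(7/2, (49/10)ϵ)

Suppose ϵ > 0. We seek δ > 0 such that 0 < |y + 7| < δ implies |5/y + 5/7| < ϵ.
|5/y + 5/7| = 5·|-7 − y|/(7·|y|) = 5|y + 7|/(7|y|).
Require δ ≤ 7/2 so that |y| > 7 − 7/2 = 7/2, hence 7|y| > 49/2.
Then |5/y + 5/7| < 5|y + 7|/(49/2), which is < ϵ when |y + 7| < (49/10)ϵ.
Take δ = min(7/2, (49/10)ϵ). Then 0 < |y + 7| < δ gives both |y + 7| < 7/2 and |y + 7| < (49/10)ϵ, so |5/y + 5/7| < ϵ.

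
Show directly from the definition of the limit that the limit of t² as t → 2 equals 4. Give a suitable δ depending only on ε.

Suppose ε > 0. We seek δ > 0 with 0 < |t − 2| < δ ⇒ |t² − 4| < ε.
Factor: t² − 4 = (t − 2)(t + 2), so |t² − 4| = |t − 2|·|t + 2|.
Restrict δ ≤ 2. Then |t − 2| < 2 gives |t| < 4, so by the triangle inequality |t + 2| ≤ 4 + 2 = 6.
Hence |t² − 4| ≤ 6|t − 2|, which is < ε once |t − 2| < ε/6.
Take δ = min(2, ε/6). If 0 < |t − 2| < δ then both bounds hold and |t² − 4| ≤ 6|t − 2| < 6·(ε/6) = ε.

δ = min(2, ε/6)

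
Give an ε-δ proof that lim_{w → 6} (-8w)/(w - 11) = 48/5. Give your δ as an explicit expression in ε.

δ = min(5/2, (25/176)ε)

Fix ε > 0. We want δ > 0 with 0 < |w − 6| < δ ⇒ |(-8w)/(w - 11) − (48/5)| < ε.
Combining over a common denominator, (-8w)/(w - 11) − (48/5) = [(-8w)·(-5) − (-48)·(w - 11)] / [(-5)·(w - 11)] = 88(w − 6) / ((-5)(w - 11)).
So |(-8w)/(w - 11) − (48/5)| = 88|w − 6| / (5·|w − 11|).
Restrict δ ≤ 5/2. Then |w − 6| < 5/2 gives |w − 11| = |(w − 6) + (-5)| ≥ 5 − 5/2 = 5/2.
Hence |(-8w)/(w - 11) − (48/5)| < 88|w − 6|/(5·(5/2)) = (176/25)|w − 6|, which is < ε once |w − 6| < (25/176)ε.
Take δ = min(5/2, (25/176)ε). Then 0 < |w − 6| < δ forces both bounds, so |(-8w)/(w - 11) − (48/5)| < ε.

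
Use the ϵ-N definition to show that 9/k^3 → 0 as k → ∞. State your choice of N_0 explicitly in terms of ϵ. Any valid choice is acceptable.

N_0 = (9/ϵ)^{1/3}

Let ϵ > 0 be given. For k ≥ 1, |9/k^3 − 0| = 9/k^3.
9/k^3 < ϵ ⇔ k^3 > 9/ϵ ⇔ k > (9/ϵ)^{1/3}.
Take N_0 = (9/ϵ)^{1/3}. Then k > N_0 implies 9/k^3 < ϵ.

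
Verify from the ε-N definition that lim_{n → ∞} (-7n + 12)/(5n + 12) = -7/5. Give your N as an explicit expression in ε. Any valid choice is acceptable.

N = (144/25)/ε

Let ε > 0. For n ≥ 1, |(-7n + 12)/(5n + 12) + 7/5| = |144|/(5(5n + 12)) = 144/(5(5n + 12)).
Since 5n + 12 ≥ 5n for n ≥ 1, this is ≤ 144/(5·5n) = (144/25)/n.
So |(-7n + 12)/(5n + 12) + 7/5| < ε whenever n > (144/25)/ε.
Take N = (144/25)/ε. If n > N then |(-7n + 12)/(5n + 12) + 7/5| ≤ (144/25)/n < ε.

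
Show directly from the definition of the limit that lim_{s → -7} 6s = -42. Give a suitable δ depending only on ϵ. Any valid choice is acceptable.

δ = ϵ/6

Let ϵ > 0. We need δ > 0 so that 0 < |s + 7| < δ implies |(6s) + 42| < ϵ.
Since (6s) + 42 = 6(s + 7), we have |(6s) + 42| = 6|s + 7|.
So 6|s + 7| < ϵ exactly when |s + 7| < ϵ/6.
Choosing δ = ϵ/6 gives |(6s) + 42| = 6|s + 7| < ϵ whenever |s + 7| < δ.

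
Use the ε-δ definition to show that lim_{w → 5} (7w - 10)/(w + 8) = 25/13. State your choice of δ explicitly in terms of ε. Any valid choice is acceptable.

Fix ε > 0. We want δ > 0 with 0 < |w − 5| < δ ⇒ |(7w - 10)/(w + 8) − (25/13)| < ε.
Combining over a common denominator, (7w - 10)/(w + 8) − (25/13) = [(7w - 10)·13 − 25·(w + 8)] / [13·(w + 8)] = 66(w − 5) / (13(w + 8)).
So |(7w - 10)/(w + 8) − (25/13)| = 66|w − 5| / (13·|w + 8|).
Restrict δ ≤ 13/2. Then |w − 5| < 13/2 gives |w + 8| = |(w − 5) + 13| ≥ 13 − 13/2 = 13/2.
Hence |(7w - 10)/(w + 8) − (25/13)| < 66|w − 5|/(13·(13/2)) = (132/169)|w − 5|, which is < ε once |w − 5| < (169/132)ε.
Take δ = min(13/2, (169/132)ε). Then 0 < |w − 5| < δ forces both bounds, so |(7w - 10)/(w + 8) − (25/13)| < ε.

δ = min(13/2, (169/132)ε)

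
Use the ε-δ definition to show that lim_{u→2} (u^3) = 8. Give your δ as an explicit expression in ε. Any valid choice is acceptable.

Fix ε > 0. We seek δ > 0 with 0 < |u − 2| < δ ⇒ |u^3 − 8| < ε.
Factor: u^3 − 8 = (u − 2)(u^2 + 2u + 4), so |u^3 − 8| = |u − 2|·|u^2 + 2u + 4|.
Restrict δ ≤ 1. Then |u − 2| < 1 gives |u| < 3, so by the triangle inequality |u^2 + 2u + 4| ≤ 3^2 + 2·3 + 4 = 19.
Hence |u^3 − 8| ≤ 19|u − 2|, which is < ε once |u − 2| < ε/19.
Take δ = min(1, ε/19). If 0 < |u − 2| < δ then both bounds hold and |u^3 − 8| ≤ 19|u − 2| < 19·(ε/19) = ε.

δ = min(1, ε/19)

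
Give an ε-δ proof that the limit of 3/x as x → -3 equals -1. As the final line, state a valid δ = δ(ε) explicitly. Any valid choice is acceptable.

δ = min(3/2, (3/2)ε)

Let ε > 0 be given. We seek δ > 0 such that 0 < |x + 3| < δ implies |3/x + 1| < ε.
|3/x + 1| = 3·|-3 − x|/(3·|x|) = 3|x + 3|/(3|x|).
Require δ ≤ 3/2 so that |x| > 3 − 3/2 = 3/2, hence 3|x| > 9/2.
Then |3/x + 1| < 3|x + 3|/(9/2), which is < ε when |x + 3| < (3/2)ε.
Take δ = min(3/2, (3/2)ε). Then 0 < |x + 3| < δ gives both |x + 3| < 3/2 and |x + 3| < (3/2)ε, so |3/x + 1| < ε.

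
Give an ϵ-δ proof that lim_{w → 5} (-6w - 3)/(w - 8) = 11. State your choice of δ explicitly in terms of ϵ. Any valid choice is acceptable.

δ = min(3/2, (3/34)ϵ)

Let ϵ > 0. We want δ > 0 with 0 < |w − 5| < δ ⇒ |(-6w - 3)/(w - 8) − 11| < ϵ.
Combining over a common denominator, (-6w - 3)/(w - 8) − 11 = [(-6w - 3)·(-3) − (-33)·(w - 8)] / [(-3)·(w - 8)] = 51(w − 5) / ((-3)(w - 8)).
So |(-6w - 3)/(w - 8) − 11| = 51|w − 5| / (3·|w − 8|).
Restrict δ ≤ 3/2. Then |w − 5| < 3/2 gives |w − 8| = |(w − 5) + (-3)| ≥ 3 − 3/2 = 3/2.
Hence |(-6w - 3)/(w - 8) − 11| < 51|w − 5|/(3·(3/2)) = (34/3)|w − 5|, which is < ϵ once |w − 5| < (3/34)ϵ.
Take δ = min(3/2, (3/34)ϵ). Then 0 < |w − 5| < δ forces both bounds, so |(-6w - 3)/(w - 8) − 11| < ϵ.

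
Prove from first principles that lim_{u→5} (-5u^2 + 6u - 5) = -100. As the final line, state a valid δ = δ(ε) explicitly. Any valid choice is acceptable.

Let ε > 0 be given. We want δ > 0 such that 0 < |u − 5| < δ implies |(-5u^2 + 6u - 5) + 100| < ε.
(-5u^2 + 6u - 5) + 100 = -5u^2 + 6u + 95 = (u − 5)(-5u - 19).
So |(-5u^2 + 6u - 5) + 100| = |u − 5|·|-5u - 19|.
Require δ ≤ 1. Then |u − 5| < 1 gives |u| < 6, and by the triangle inequality |-5u - 19| ≤ 5·6 + 19 = 49.
Hence |(-5u^2 + 6u - 5) + 100| ≤ 49|u − 5| < ε provided |u − 5| < ε/49.
Choosing δ = min(1, ε/49) ensures both conditions, hence |(-5u^2 + 6u - 5) + 100| < ε.

δ = min(1, ε/49)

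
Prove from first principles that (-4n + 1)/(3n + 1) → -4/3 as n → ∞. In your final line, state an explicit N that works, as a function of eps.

N = (7/9)/eps

Fix eps > 0. For n ≥ 1, |(-4n + 1)/(3n + 1) + 4/3| = |7|/(3(3n + 1)) = 7/(3(3n + 1)).
Since 3n + 1 ≥ 3n for n ≥ 1, this is ≤ 7/(3·3n) = (7/9)/n.
So |(-4n + 1)/(3n + 1) + 4/3| < eps whenever n > (7/9)/eps.
Take N = (7/9)/eps. If n > N then |(-4n + 1)/(3n + 1) + 4/3| ≤ (7/9)/n < eps.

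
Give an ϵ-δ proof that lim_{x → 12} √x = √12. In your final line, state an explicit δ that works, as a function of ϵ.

Let ϵ > 0 be given. We want δ > 0 such that 0 < |x − 12| < δ implies |√x − √12| < ϵ.
Multiplying by the conjugate, |√x − √12| = |x − 12|/(√x + √12).
Restrict δ ≤ 12 so that |x − 12| < 12 forces x > 0, and then √x + √12 > √12.
Hence |√x − √12| < |x − 12|/√12, which is < ϵ once |x − 12| < √12·ϵ.
Take δ = min(12, √12·ϵ). If 0 < |x − 12| < δ then x > 0 and |√x − √12| < |x − 12|/√12 < ϵ.

δ = min(12, √12·ϵ)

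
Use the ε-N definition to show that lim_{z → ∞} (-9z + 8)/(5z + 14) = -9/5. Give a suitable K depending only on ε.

K = (166/25)/ε

Fix ε > 0. We seek K > 0 such that z > K implies |(-9z + 8)/(5z + 14) + 9/5| < ε.
(-9z + 8)/(5z + 14) + 9/5 = (5(-9z + 8) − (-9)(5z + 14)) / (5(5z + 14)) = 166/(5(5z + 14)).
For z > 0 we have 5z + 14 > 5z, so |(-9z + 8)/(5z + 14) + 9/5| = 166/(5(5z + 14)) < 166/(5·5z) = (166/25)/z.
Thus |(-9z + 8)/(5z + 14) + 9/5| < ε whenever z > (166/25)/ε.
Take K = (166/25)/ε. If z > K then |(-9z + 8)/(5z + 14) + 9/5| < (166/25)/z < ε.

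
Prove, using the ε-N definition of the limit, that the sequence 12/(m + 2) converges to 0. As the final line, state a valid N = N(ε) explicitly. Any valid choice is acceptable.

N = 12/ε

Let ε > 0 be given. For m ≥ 1, |12/(m + 2) − 0| = 12/(m + 2) ≤ 12/m.
We need 12/m < ε, i.e. m > 12/ε.
Take N = 12/ε. If m > N then |12/(m + 2)| ≤ 12/m < ε.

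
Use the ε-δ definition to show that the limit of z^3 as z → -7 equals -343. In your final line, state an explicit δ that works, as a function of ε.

Let ε > 0. We seek δ > 0 with 0 < |z + 7| < δ ⇒ |z^3 + 343| < ε.
Factor: z^3 + 343 = (z + 7)(z^2 - 7z + 49), so |z^3 + 343| = |z + 7|·|z^2 - 7z + 49|.
Restrict δ ≤ 1. Then |z + 7| < 1 gives |z| < 8, so by the triangle inequality |z^2 - 7z + 49| ≤ 8^2 + 7·8 + 49 = 169.
Hence |z^3 + 343| ≤ 169|z + 7|, which is < ε once |z + 7| < ε/169.
Take δ = min(1, ε/169). If 0 < |z + 7| < δ then both bounds hold and |z^3 + 343| ≤ 169|z + 7| < 169·(ε/169) = ε.

δ = min(1, ε/169)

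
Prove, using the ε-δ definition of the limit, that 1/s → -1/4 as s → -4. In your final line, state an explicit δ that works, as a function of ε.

δ = min(2, 8ε)

Let ε > 0. We seek δ > 0 such that 0 < |s + 4| < δ implies |1/s + 1/4| < ε.
|1/s + 1/4| = |-4 − s|/(4·|s|) = |s + 4|/(4|s|).
Require δ ≤ 2 so that |s| > 4 − 2 = 2, hence 4|s| > 8.
Then |1/s + 1/4| < |s + 4|/8, which is < ε when |s + 4| < 8ε.
Take δ = min(2, 8ε). Then 0 < |s + 4| < δ gives both |s + 4| < 2 and |s + 4| < 8ε, so |1/s + 1/4| < ε.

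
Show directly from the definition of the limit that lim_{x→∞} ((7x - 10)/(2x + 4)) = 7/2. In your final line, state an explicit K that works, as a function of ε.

Suppose ε > 0. We seek K > 0 such that x > K implies |(7x - 10)/(2x + 4) − (7/2)| < ε.
(7x - 10)/(2x + 4) − (7/2) = (2(7x - 10) − 7(2x + 4)) / (2(2x + 4)) = -48/(2(2x + 4)).
For x > 0 we have 2x + 4 > 2x, so |(7x - 10)/(2x + 4) − (7/2)| = 48/(2(2x + 4)) < 48/(2·2x) = 12/x.
Thus |(7x - 10)/(2x + 4) − (7/2)| < ε whenever x > 12/ε.
Take K = 12/ε. If x > K then |(7x - 10)/(2x + 4) − (7/2)| < 12/x < ε.

K = 12/ε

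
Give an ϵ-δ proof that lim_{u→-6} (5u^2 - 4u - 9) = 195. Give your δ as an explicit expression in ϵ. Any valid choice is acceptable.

δ = min(2, ϵ/74)

Let ϵ > 0. We want δ > 0 such that 0 < |u + 6| < δ implies |(5u^2 - 4u - 9) − 195| < ϵ.
(5u^2 - 4u - 9) − 195 = 5u^2 - 4u - 204 = (u + 6)(5u - 34).
So |(5u^2 - 4u - 9) − 195| = |u + 6|·|5u - 34|.
Require δ ≤ 2. Then |u + 6| < 2 gives |u| < 8, and by the triangle inequality |5u - 34| ≤ 5·8 + 34 = 74.
Hence |(5u^2 - 4u - 9) − 195| ≤ 74|u + 6| < ϵ provided |u + 6| < ϵ/74.
Take δ = min(2, ϵ/74). Then 0 < |u + 6| < δ gives both |u + 6| < 2 and |u + 6| < ϵ/74, so |(5u^2 - 4u - 9) − 195| < ϵ.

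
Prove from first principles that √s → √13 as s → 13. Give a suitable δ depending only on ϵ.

δ = min(13, √13·ϵ)

Fix ϵ > 0. We want δ > 0 such that 0 < |s − 13| < δ implies |√s − √13| < ϵ.
Multiplying by the conjugate, |√s − √13| = |s − 13|/(√s + √13).
Restrict δ ≤ 13 so that |s − 13| < 13 forces s > 0, and then √s + √13 > √13.
Hence |√s − √13| < |s − 13|/√13, which is < ϵ once |s − 13| < √13·ϵ.
Take δ = min(13, √13·ϵ). If 0 < |s − 13| < δ then s > 0 and |√s − √13| < |s − 13|/√13 < ϵ.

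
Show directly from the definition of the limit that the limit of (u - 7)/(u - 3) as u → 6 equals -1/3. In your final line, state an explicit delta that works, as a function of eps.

delta = min(3/2, (9/8)eps)

Fix eps > 0. We want delta > 0 with 0 < |u − 6| < delta ⇒ |(u - 7)/(u - 3) + 1/3| < eps.
Combining over a common denominator, (u - 7)/(u - 3) + 1/3 = [(u - 7)·3 − (-1)·(u - 3)] / [3·(u - 3)] = 4(u − 6) / (3(u - 3)).
So |(u - 7)/(u - 3) + 1/3| = 4|u − 6| / (3·|u − 3|).
Require delta ≤ 3/2, so |u − 3| ≥ |3| − |u − 6| > 3 − 3/2 = 3/2.
Hence |(u - 7)/(u - 3) + 1/3| < 4|u − 6|/(3·(3/2)) = (8/9)|u − 6|, which is < eps once |u − 6| < (9/8)eps.
Take delta = min(3/2, (9/8)eps). Then 0 < |u − 6| < delta forces both bounds, so |(u - 7)/(u - 3) + 1/3| < eps.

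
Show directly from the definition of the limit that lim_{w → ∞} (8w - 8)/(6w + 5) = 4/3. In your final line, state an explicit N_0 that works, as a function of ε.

N_0 = (22/9)/ε

Fix ε > 0. We seek N_0 > 0 such that w > N_0 implies |(8w - 8)/(6w + 5) − (4/3)| < ε.
(8w - 8)/(6w + 5) − (4/3) = (6(8w - 8) − 8(6w + 5)) / (6(6w + 5)) = -88/(6(6w + 5)).
For w > 0 we have 6w + 5 > 6w, so |(8w - 8)/(6w + 5) − (4/3)| = 88/(6(6w + 5)) < 88/(6·6w) = (22/9)/w.
Thus |(8w - 8)/(6w + 5) − (4/3)| < ε whenever w > (22/9)/ε.
Take N_0 = (22/9)/ε. If w > N_0 then |(8w - 8)/(6w + 5) − (4/3)| < (22/9)/w < ε.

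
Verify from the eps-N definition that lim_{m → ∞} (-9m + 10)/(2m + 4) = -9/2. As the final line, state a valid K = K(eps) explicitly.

K = 14/eps

Let eps > 0 be given. For m ≥ 1, |(-9m + 10)/(2m + 4) + 9/2| = |56|/(2(2m + 4)) = 56/(2(2m + 4)).
Since 2m + 4 ≥ 2m for m ≥ 1, this is ≤ 56/(2·2m) = 14/m.
So |(-9m + 10)/(2m + 4) + 9/2| < eps whenever m > 14/eps.
Take K = 14/eps. If m > K then |(-9m + 10)/(2m + 4) + 9/2| ≤ 14/m < eps.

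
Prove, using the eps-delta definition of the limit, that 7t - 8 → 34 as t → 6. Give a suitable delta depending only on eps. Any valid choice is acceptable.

Let eps > 0. We need delta > 0 so that 0 < |t − 6| < delta implies |(7t - 8) − 34| < eps.
|(7t - 8) − 34| = |7t - 42| = 7|t − 6|.
Thus it suffices that |t − 6| < eps/7.
Take delta = eps/7. If 0 < |t − 6| < delta then |(7t - 8) − 34| = 7|t − 6| < 7·(eps/7) = eps.

delta = eps/7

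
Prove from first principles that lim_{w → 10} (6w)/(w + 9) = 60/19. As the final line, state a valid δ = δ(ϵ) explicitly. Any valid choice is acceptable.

Let ϵ > 0 be given. We want δ > 0 with 0 < |w − 10| < δ ⇒ |(6w)/(w + 9) − (60/19)| < ϵ.
Combining over a common denominator, (6w)/(w + 9) − (60/19) = [(6w)·19 − 60·(w + 9)] / [19·(w + 9)] = 54(w − 10) / (19(w + 9)).
So |(6w)/(w + 9) − (60/19)| = 54|w − 10| / (19·|w + 9|).
Require δ ≤ 19/2, so |w + 9| ≥ |19| − |w − 10| > 19 − 19/2 = 19/2.
Hence |(6w)/(w + 9) − (60/19)| < 54|w − 10|/(19·(19/2)) = (108/361)|w − 10|, which is < ϵ once |w − 10| < (361/108)ϵ.
Take δ = min(19/2, (361/108)ϵ). Then 0 < |w − 10| < δ forces both bounds, so |(6w)/(w + 9) − (60/19)| < ϵ.

δ = min(19/2, (361/108)ϵ)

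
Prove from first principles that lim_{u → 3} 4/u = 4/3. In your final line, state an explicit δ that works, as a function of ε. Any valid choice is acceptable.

δ = min(3/2, (9/8)ε)

Let ε > 0. We seek δ > 0 such that 0 < |u − 3| < δ implies |4/u − (4/3)| < ε.
|4/u − (4/3)| = 4·|3 − u|/(3·|u|) = 4|u − 3|/(3|u|).
Require δ ≤ 3/2 so that |u| > 3 − 3/2 = 3/2, hence 3|u| > 9/2.
Then |4/u − (4/3)| < 4|u − 3|/(9/2), which is < ε when |u − 3| < (9/8)ε.
Take δ = min(3/2, (9/8)ε). Then 0 < |u − 3| < δ gives both |u − 3| < 3/2 and |u − 3| < (9/8)ε, so |4/u − (4/3)| < ε.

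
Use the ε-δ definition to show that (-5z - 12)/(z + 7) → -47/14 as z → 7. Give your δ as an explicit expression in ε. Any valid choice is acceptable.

Let ε > 0. We want δ > 0 with 0 < |z − 7| < δ ⇒ |(-5z - 12)/(z + 7) + 47/14| < ε.
Combining over a common denominator, (-5z - 12)/(z + 7) + 47/14 = [(-5z - 12)·14 − (-47)·(z + 7)] / [14·(z + 7)] = -23(z − 7) / (14(z + 7)).
So |(-5z - 12)/(z + 7) + 47/14| = 23|z − 7| / (14·|z + 7|).
Restrict δ ≤ 7. Then |z − 7| < 7 gives |z + 7| = |(z − 7) + 14| ≥ 14 − 7 = 7.
Hence |(-5z - 12)/(z + 7) + 47/14| < 23|z − 7|/(14·7) = (23/98)|z − 7|, which is < ε once |z − 7| < (98/23)ε.
Take δ = min(7, (98/23)ε). Then 0 < |z − 7| < δ forces both bounds, so |(-5z - 12)/(z + 7) + 47/14| < ε.

δ = min(7, (98/23)ε)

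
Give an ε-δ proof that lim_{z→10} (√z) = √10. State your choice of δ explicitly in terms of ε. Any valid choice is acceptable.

Let ε > 0. We want δ > 0 such that 0 < |z − 10| < δ implies |√z − √10| < ε.
Rationalise: √z − √10 = (z − 10)/(√z + √10), so |√z − √10| = |z − 10|/(√z + √10).
Restrict δ ≤ 10 so that |z − 10| < 10 forces z > 0, and then √z + √10 > √10.
Hence |√z − √10| < |z − 10|/√10, which is < ε once |z − 10| < √10·ε.
Take δ = min(10, √10·ε). If 0 < |z − 10| < δ then z > 0 and |√z − √10| < |z − 10|/√10 < ε.

δ = min(10, √10·ε)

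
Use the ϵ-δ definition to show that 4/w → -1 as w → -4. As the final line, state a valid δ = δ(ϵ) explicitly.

δ = min(2, 2ϵ)

Let ϵ > 0. We seek δ > 0 such that 0 < |w + 4| < δ implies |4/w + 1| < ϵ.
|4/w + 1| = 4·|-4 − w|/(4·|w|) = 4|w + 4|/(4|w|).
Require δ ≤ 2 so that |w| > 4 − 2 = 2, hence 4|w| > 8.
Then |4/w + 1| < 4|w + 4|/8, which is < ϵ when |w + 4| < 2ϵ.
Take δ = min(2, 2ϵ). Then 0 < |w + 4| < δ gives both |w + 4| < 2 and |w + 4| < 2ϵ, so |4/w + 1| < ϵ.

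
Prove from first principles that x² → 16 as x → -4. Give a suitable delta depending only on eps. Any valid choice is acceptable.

Suppose eps > 0. We seek delta > 0 with 0 < |x + 4| < delta ⇒ |x² − 16| < eps.
Factor: x² − 16 = (x + 4)(x - 4), so |x² − 16| = |x + 4|·|x - 4|.
Restrict delta ≤ 1. Then |x + 4| < 1 gives |x| < 5, so by the triangle inequality |x - 4| ≤ 5 + 4 = 9.
Hence |x² − 16| ≤ 9|x + 4|, which is < eps once |x + 4| < eps/9.
Take delta = min(1, eps/9). If 0 < |x + 4| < delta then both bounds hold and |x² − 16| ≤ 9|x + 4| < 9·(eps/9) = eps.

delta = min(1, eps/9)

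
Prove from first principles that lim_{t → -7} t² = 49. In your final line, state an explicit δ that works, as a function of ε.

δ = min(2, ε/16)

Let ε > 0. We seek δ > 0 with 0 < |t + 7| < δ ⇒ |t² − 49| < ε.
Factor: t² − 49 = (t + 7)(t - 7), so |t² − 49| = |t + 7|·|t - 7|.
Restrict δ ≤ 2. Then |t + 7| < 2 gives |t| < 9, so by the triangle inequality |t - 7| ≤ 9 + 7 = 16.
Hence |t² − 49| ≤ 16|t + 7|, which is < ε once |t + 7| < ε/16.
Take δ = min(2, ε/16). If 0 < |t + 7| < δ then both bounds hold and |t² − 49| ≤ 16|t + 7| < 16·(ε/16) = ε.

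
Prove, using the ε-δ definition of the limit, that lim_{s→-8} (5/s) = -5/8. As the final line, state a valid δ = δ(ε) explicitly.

δ = min(4, (32/5)ε)

Fix ε > 0. We seek δ > 0 such that 0 < |s + 8| < δ implies |5/s + 5/8| < ε.
|5/s + 5/8| = 5·|-8 − s|/(8·|s|) = 5|s + 8|/(8|s|).
Restrict δ ≤ 4. Then |s + 8| < 4 gives |s| > 4, so 8|s| > 32.
Then |5/s + 5/8| < 5|s + 8|/32, which is < ε when |s + 8| < (32/5)ε.
Take δ = min(4, (32/5)ε). Then 0 < |s + 8| < δ gives both |s + 8| < 4 and |s + 8| < (32/5)ε, so |5/s + 5/8| < ε.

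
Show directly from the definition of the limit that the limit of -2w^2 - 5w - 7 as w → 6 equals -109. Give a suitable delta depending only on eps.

Let eps > 0 be given. We want delta > 0 such that 0 < |w − 6| < delta implies |(-2w^2 - 5w - 7) + 109| < eps.
(-2w^2 - 5w - 7) + 109 = -2w^2 - 5w + 102 = (w − 6)(-2w - 17).
So |(-2w^2 - 5w - 7) + 109| = |w − 6|·|-2w - 17|.
Require delta ≤ 1. Then |w − 6| < 1 gives |w| < 7, and by the triangle inequality |-2w - 17| ≤ 2·7 + 17 = 31.
Hence |(-2w^2 - 5w - 7) + 109| ≤ 31|w − 6| < eps provided |w − 6| < eps/31.
Choosing delta = min(1, eps/31) ensures both conditions, hence |(-2w^2 - 5w - 7) + 109| < eps.

delta = min(1, eps/31)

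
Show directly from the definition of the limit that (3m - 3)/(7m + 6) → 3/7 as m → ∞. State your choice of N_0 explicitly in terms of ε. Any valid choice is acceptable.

N_0 = (39/49)/ε

Let ε > 0. For m ≥ 1, |(3m - 3)/(7m + 6) − (3/7)| = |-39|/(7(7m + 6)) = 39/(7(7m + 6)).
Since 7m + 6 ≥ 7m for m ≥ 1, this is ≤ 39/(7·7m) = (39/49)/m.
So |(3m - 3)/(7m + 6) − (3/7)| < ε whenever m > (39/49)/ε.
Take N_0 = (39/49)/ε. If m > N_0 then |(3m - 3)/(7m + 6) − (3/7)| ≤ (39/49)/m < ε.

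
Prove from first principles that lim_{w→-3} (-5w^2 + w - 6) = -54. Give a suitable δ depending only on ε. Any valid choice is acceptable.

δ = min(2, ε/41)

Suppose ε > 0. We want δ > 0 such that 0 < |w + 3| < δ implies |(-5w^2 + w - 6) + 54| < ε.
(-5w^2 + w - 6) + 54 = -5w^2 + w + 48 = (w + 3)(-5w + 16).
So |(-5w^2 + w - 6) + 54| = |w + 3|·|-5w + 16|.
Assume first that |w + 3| < 2, so |w| < 5. Then |-5w + 16| ≤ 5·5 + 16 = 41.
Hence |(-5w^2 + w - 6) + 54| ≤ 41|w + 3| < ε provided |w + 3| < ε/41.
Take δ = min(2, ε/41). Then 0 < |w + 3| < δ gives both |w + 3| < 2 and |w + 3| < ε/41, so |(-5w^2 + w - 6) + 54| < ε.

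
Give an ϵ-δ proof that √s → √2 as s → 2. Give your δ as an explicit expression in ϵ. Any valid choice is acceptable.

Suppose ϵ > 0. We want δ > 0 such that 0 < |s − 2| < δ implies |√s − √2| < ϵ.
Multiplying by the conjugate, |√s − √2| = |s − 2|/(√s + √2).
Restrict δ ≤ 2 so that |s − 2| < 2 forces s > 0, and then √s + √2 > √2.
Hence |√s − √2| < |s − 2|/√2, which is < ϵ once |s − 2| < √2·ϵ.
Take δ = min(2, √2·ϵ). If 0 < |s − 2| < δ then s > 0 and |√s − √2| < |s − 2|/√2 < ϵ.

δ = min(2, √2·ϵ)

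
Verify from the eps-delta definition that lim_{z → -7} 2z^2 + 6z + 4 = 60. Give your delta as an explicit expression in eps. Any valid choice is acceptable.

Let eps > 0. We want delta > 0 such that 0 < |z + 7| < delta implies |(2z^2 + 6z + 4) − 60| < eps.
(2z^2 + 6z + 4) − 60 = 2z^2 + 6z - 56 = (z + 7)(2z - 8).
So |(2z^2 + 6z + 4) − 60| = |z + 7|·|2z - 8|.
Require delta ≤ 2. Then |z + 7| < 2 gives |z| < 9, and by the triangle inequality |2z - 8| ≤ 2·9 + 8 = 26.
Hence |(2z^2 + 6z + 4) − 60| ≤ 26|z + 7| < eps provided |z + 7| < eps/26.
Take delta = min(2, eps/26). Then 0 < |z + 7| < delta gives both |z + 7| < 2 and |z + 7| < eps/26, so |(2z^2 + 6z + 4) − 60| < eps.

delta = min(2, eps/26)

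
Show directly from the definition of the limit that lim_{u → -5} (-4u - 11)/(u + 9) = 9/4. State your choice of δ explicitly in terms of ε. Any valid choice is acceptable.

Suppose ε > 0. We want δ > 0 with 0 < |u + 5| < δ ⇒ |(-4u - 11)/(u + 9) − (9/4)| < ε.
Combining over a common denominator, (-4u - 11)/(u + 9) − (9/4) = [(-4u - 11)·4 − 9·(u + 9)] / [4·(u + 9)] = -25(u + 5) / (4(u + 9)).
So |(-4u - 11)/(u + 9) − (9/4)| = 25|u + 5| / (4·|u + 9|).
Restrict δ ≤ 2. Then |u + 5| < 2 gives |u + 9| = |(u + 5) + 4| ≥ 4 − 2 = 2.
Hence |(-4u - 11)/(u + 9) − (9/4)| < 25|u + 5|/(4·2) = (25/8)|u + 5|, which is < ε once |u + 5| < (8/25)ε.
Take δ = min(2, (8/25)ε). Then 0 < |u + 5| < δ forces both bounds, so |(-4u - 11)/(u + 9) − (9/4)| < ε.

δ = min(2, (8/25)ε)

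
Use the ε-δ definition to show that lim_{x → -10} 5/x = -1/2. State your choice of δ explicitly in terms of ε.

Let ε > 0. We seek δ > 0 such that 0 < |x + 10| < δ implies |5/x + 1/2| < ε.
|5/x + 1/2| = 5·|-10 − x|/(10·|x|) = 5|x + 10|/(10|x|).
Require δ ≤ 5 so that |x| > 10 − 5 = 5, hence 10|x| > 50.
Then |5/x + 1/2| < 5|x + 10|/50, which is < ε when |x + 10| < 10ε.
Take δ = min(5, 10ε). Then 0 < |x + 10| < δ gives both |x + 10| < 5 and |x + 10| < 10ε, so |5/x + 1/2| < ε.

δ = min(5, 10ε)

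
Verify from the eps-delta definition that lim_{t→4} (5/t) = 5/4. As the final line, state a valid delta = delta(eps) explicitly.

delta = min(2, (8/5)eps)

Let eps > 0. We seek delta > 0 such that 0 < |t − 4| < delta implies |5/t − (5/4)| < eps.
|5/t − (5/4)| = 5·|4 − t|/(4·|t|) = 5|t − 4|/(4|t|).
Require delta ≤ 2 so that |t| > 4 − 2 = 2, hence 4|t| > 8.
Then |5/t − (5/4)| < 5|t − 4|/8, which is < eps when |t − 4| < (8/5)eps.
Take delta = min(2, (8/5)eps). Then 0 < |t − 4| < delta gives both |t − 4| < 2 and |t − 4| < (8/5)eps, so |5/t − (5/4)| < eps.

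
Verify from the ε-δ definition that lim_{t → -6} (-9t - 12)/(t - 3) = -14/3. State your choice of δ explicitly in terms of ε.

δ = min(9/2, (27/26)ε)

Suppose ε > 0. We want δ > 0 with 0 < |t + 6| < δ ⇒ |(-9t - 12)/(t - 3) + 14/3| < ε.
Combining over a common denominator, (-9t - 12)/(t - 3) + 14/3 = [(-9t - 12)·(-9) − 42·(t - 3)] / [(-9)·(t - 3)] = 39(t + 6) / ((-9)(t - 3)).
So |(-9t - 12)/(t - 3) + 14/3| = 39|t + 6| / (9·|t − 3|).
Restrict δ ≤ 9/2. Then |t + 6| < 9/2 gives |t − 3| = |(t + 6) + (-9)| ≥ 9 − 9/2 = 9/2.
Hence |(-9t - 12)/(t - 3) + 14/3| < 39|t + 6|/(9·(9/2)) = (26/27)|t + 6|, which is < ε once |t + 6| < (27/26)ε.
Take δ = min(9/2, (27/26)ε). Then 0 < |t + 6| < δ forces both bounds, so |(-9t - 12)/(t - 3) + 14/3| < ε.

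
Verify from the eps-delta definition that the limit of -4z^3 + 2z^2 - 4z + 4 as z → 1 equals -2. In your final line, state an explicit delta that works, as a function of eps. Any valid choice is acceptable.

Let eps > 0. We want delta > 0 such that 0 < |z − 1| < delta implies |(-4z^3 + 2z^2 - 4z + 4) + 2| < eps.
(-4z^3 + 2z^2 - 4z + 4) + 2 = -4z^3 + 2z^2 - 4z + 6 = (z − 1)(-4z^2 - 2z - 6).
So |(-4z^3 + 2z^2 - 4z + 4) + 2| = |z − 1|·|-4z^2 - 2z - 6|.
Require delta ≤ 1. Then |z − 1| < 1 gives |z| < 2, and by the triangle inequality |-4z^2 - 2z - 6| ≤ 4·2^2 + 2·2 + 6 = 26.
Hence |(-4z^3 + 2z^2 - 4z + 4) + 2| ≤ 26|z − 1| < eps provided |z − 1| < eps/26.
Take delta = min(1, eps/26). Then 0 < |z − 1| < delta gives both |z − 1| < 1 and |z − 1| < eps/26, so |(-4z^3 + 2z^2 - 4z + 4) + 2| < eps.

delta = min(1, eps/26)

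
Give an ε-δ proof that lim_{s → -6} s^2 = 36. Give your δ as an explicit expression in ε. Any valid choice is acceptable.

Let ε > 0 be given. We seek δ > 0 with 0 < |s + 6| < δ ⇒ |s^2 − 36| < ε.
Factor: s^2 − 36 = (s + 6)(s - 6), so |s^2 − 36| = |s + 6|·|s - 6|.
Impose δ ≤ 2 so that |s| < 8; then |s - 6| ≤ 14.
Hence |s^2 − 36| ≤ 14|s + 6|, which is < ε once |s + 6| < ε/14.
Take δ = min(2, ε/14). If 0 < |s + 6| < δ then both bounds hold and |s^2 − 36| ≤ 14|s + 6| < 14·(ε/14) = ε.

δ = min(2, ε/14)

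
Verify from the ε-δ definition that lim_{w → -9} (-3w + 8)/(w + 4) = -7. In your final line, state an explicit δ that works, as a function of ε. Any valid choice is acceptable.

δ = min(5/2, (5/8)ε)

Suppose ε > 0. We want δ > 0 with 0 < |w + 9| < δ ⇒ |(-3w + 8)/(w + 4) + 7| < ε.
Combining over a common denominator, (-3w + 8)/(w + 4) + 7 = [(-3w + 8)·(-5) − 35·(w + 4)] / [(-5)·(w + 4)] = -20(w + 9) / ((-5)(w + 4)).
So |(-3w + 8)/(w + 4) + 7| = 20|w + 9| / (5·|w + 4|).
Restrict δ ≤ 5/2. Then |w + 9| < 5/2 gives |w + 4| = |(w + 9) + (-5)| ≥ 5 − 5/2 = 5/2.
Hence |(-3w + 8)/(w + 4) + 7| < 20|w + 9|/(5·(5/2)) = (8/5)|w + 9|, which is < ε once |w + 9| < (5/8)ε.
Take δ = min(5/2, (5/8)ε). Then 0 < |w + 9| < δ forces both bounds, so |(-3w + 8)/(w + 4) + 7| < ε.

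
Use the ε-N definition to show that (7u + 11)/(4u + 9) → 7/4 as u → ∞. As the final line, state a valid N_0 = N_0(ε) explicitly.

N_0 = (19/16)/ε

Fix ε > 0. We seek N_0 > 0 such that u > N_0 implies |(7u + 11)/(4u + 9) − (7/4)| < ε.
(7u + 11)/(4u + 9) − (7/4) = (4(7u + 11) − 7(4u + 9)) / (4(4u + 9)) = -19/(4(4u + 9)).
For u > 0 we have 4u + 9 > 4u, so |(7u + 11)/(4u + 9) − (7/4)| = 19/(4(4u + 9)) < 19/(4·4u) = (19/16)/u.
Thus |(7u + 11)/(4u + 9) − (7/4)| < ε whenever u > (19/16)/ε.
Take N_0 = (19/16)/ε. If u > N_0 then |(7u + 11)/(4u + 9) − (7/4)| < (19/16)/u < ε.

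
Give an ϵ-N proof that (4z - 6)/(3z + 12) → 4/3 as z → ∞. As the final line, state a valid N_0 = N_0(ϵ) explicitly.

Fix ϵ > 0. We seek N_0 > 0 such that z > N_0 implies |(4z - 6)/(3z + 12) − (4/3)| < ϵ.
(4z - 6)/(3z + 12) − (4/3) = (3(4z - 6) − 4(3z + 12)) / (3(3z + 12)) = -66/(3(3z + 12)).
For z > 0 we have 3z + 12 > 3z, so |(4z - 6)/(3z + 12) − (4/3)| = 66/(3(3z + 12)) < 66/(3·3z) = (22/3)/z.
Thus |(4z - 6)/(3z + 12) − (4/3)| < ϵ whenever z > (22/3)/ϵ.
Take N_0 = (22/3)/ϵ. If z > N_0 then |(4z - 6)/(3z + 12) − (4/3)| < (22/3)/z < ϵ.

N_0 = (22/3)/ϵ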